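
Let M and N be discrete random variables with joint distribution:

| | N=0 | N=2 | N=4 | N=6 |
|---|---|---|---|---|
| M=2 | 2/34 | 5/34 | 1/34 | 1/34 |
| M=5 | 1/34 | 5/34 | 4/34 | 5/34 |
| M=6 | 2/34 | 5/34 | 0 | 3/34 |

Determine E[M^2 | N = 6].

79/3

P(N = 6) = 9/34.
Σ M^2·P over the event = 4·(1/34) + 25·(5/34) + 36·(3/34) = 237/34.
E[M^2 | N = 6] = (237/34) / (9/34) = 79/3.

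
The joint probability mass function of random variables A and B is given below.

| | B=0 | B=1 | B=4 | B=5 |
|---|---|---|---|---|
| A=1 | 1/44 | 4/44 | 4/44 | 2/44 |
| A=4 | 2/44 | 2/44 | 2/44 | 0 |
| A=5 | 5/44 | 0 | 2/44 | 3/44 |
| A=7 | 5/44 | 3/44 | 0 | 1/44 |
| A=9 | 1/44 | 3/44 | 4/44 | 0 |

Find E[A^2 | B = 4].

205/6

P(B = 4) = 3/11.
Summing A^2·P(A=x,B=y) over the conditioning event gives 205/22.
E[A^2 | B = 4] = (205/22) / (3/11) = 205/6.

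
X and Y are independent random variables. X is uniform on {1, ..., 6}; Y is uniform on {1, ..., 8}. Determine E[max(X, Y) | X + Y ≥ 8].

173/27

P(X + Y ≥ 8) = 9/16.
Summing max(X,Y)·P(x,y) over outcomes with X + Y ≥ 8 gives 173/48.
E[max(X, Y) | X + Y ≥ 8] = (173/48) / (9/16) = 173/27.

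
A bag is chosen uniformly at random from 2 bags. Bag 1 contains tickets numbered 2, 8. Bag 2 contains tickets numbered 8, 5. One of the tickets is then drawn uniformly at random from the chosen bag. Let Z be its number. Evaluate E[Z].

E[Z | bag 1] = (2+8)/2 = 5.
E[Z | bag 2] = (8+5)/2 = 13/2.
By the law of total expectation,
E[Z] = (1/2)·(5) + (1/2)·(13/2) = 23/4.

23/4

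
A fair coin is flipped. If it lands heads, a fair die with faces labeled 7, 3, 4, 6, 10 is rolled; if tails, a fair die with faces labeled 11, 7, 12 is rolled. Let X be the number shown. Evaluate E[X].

E[X | heads] = (7+3+4+6+10)/5 = 6.
E[X | tails] = (11+7+12)/3 = 10.
By the law of total expectation,
E[X] = (1/2)·(6) + (1/2)·(10) = 8.

8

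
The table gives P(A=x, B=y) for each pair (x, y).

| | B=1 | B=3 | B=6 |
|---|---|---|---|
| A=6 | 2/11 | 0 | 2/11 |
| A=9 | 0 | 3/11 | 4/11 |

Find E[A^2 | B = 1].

36

P(B = 1) = 2/11.
Summing A^2·P(A=x,B=y) over the conditioning event gives 72/11.
E[A^2 | B = 1] = (72/11) / (2/11) = 36.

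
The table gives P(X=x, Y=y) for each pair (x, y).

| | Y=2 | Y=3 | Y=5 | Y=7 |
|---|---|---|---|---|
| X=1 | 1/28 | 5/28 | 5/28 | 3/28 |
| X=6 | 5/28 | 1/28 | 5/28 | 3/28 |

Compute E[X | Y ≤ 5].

7/2

P(Y ≤ 5) = 11/14.
Σ X·P over the event = 1·(1/28) + 1·(5/28) + 1·(5/28) + 6·(5/28) + 6·(1/28) + 6·(5/28) = 11/4.
E[X | Y ≤ 5] = (11/4) / (11/14) = 7/2.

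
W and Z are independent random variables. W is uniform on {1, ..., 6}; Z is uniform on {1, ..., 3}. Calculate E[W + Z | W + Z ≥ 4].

91/15

P(W + Z ≥ 4) = 5/6.
Summing (W+Z)·P(x,y) over outcomes with W + Z ≥ 4 gives 91/18.
E[W + Z | W + Z ≥ 4] = (91/18) / (5/6) = 91/15.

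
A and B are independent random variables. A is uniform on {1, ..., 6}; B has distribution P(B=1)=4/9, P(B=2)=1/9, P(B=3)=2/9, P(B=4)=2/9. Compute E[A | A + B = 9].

11/2

P(A + B = 9) = 2/27.
Summing A·P(x,y) over outcomes with A + B = 9 gives 11/27.
E[A | A + B = 9] = (11/27) / (2/27) = 11/2.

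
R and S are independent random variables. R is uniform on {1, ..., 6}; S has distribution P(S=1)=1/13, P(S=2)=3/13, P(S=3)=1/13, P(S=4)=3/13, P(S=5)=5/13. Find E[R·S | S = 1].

7/2

P(S = 1) = 1/13.
Summing RS·P(x,y) over outcomes with S = 1 gives 7/26.
E[R·S | S = 1] = (7/26) / (1/13) = 7/2.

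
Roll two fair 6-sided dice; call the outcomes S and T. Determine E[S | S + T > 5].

P(S + T > 5) = 13/18.
Summing S·P(x,y) over outcomes with S + T > 5 gives 53/18.
E[S | S + T > 5] = (53/18) / (13/18) = 53/13.

53/13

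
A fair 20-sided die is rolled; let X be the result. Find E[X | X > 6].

27/2

P(X > 6) = 7/10.
E[X | X > 6] = (189/20) / (7/10) = 27/2.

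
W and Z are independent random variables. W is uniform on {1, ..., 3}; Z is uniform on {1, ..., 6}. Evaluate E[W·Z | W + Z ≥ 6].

Outcomes with W + Z ≥ 6: (1,5), (1,6), (2,4), (2,5), (2,6), (3,3), (3,4), (3,5), (3,6), each with probability 1/18.
E[W·Z | W + Z ≥ 6] = (5 + 6 + 8 + 10 + 12 + 9 + 12 + 15 + 18) / 9 = 95/9.

95/9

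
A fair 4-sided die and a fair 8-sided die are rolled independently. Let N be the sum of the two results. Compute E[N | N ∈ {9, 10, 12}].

P(N ∈ {9, 10, 12}) = 1/4.
Σ over the event: 9·1/8 + 10·3/32 + 12·1/32 = 39/16.
E[N | N ∈ {9, 10, 12}] = (39/16) / (1/4) = 39/4.

39/4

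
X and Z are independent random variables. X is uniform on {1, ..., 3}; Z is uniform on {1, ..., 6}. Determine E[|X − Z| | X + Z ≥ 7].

Outcomes with X + Z ≥ 7: (1,6), (2,5), (2,6), (3,4), (3,5), (3,6), each with probability 1/18.
E[|X − Z| | X + Z ≥ 7] = (5 + 3 + 4 + 1 + 2 + 3) / 6 = 3.

3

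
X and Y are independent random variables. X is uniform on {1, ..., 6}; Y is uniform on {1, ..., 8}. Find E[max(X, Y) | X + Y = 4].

Outcomes with X + Y = 4: (1,3), (2,2), (3,1), each with probability 1/48.
E[max(X, Y) | X + Y = 4] = (3 + 2 + 3) / 3 = 8/3.

8/3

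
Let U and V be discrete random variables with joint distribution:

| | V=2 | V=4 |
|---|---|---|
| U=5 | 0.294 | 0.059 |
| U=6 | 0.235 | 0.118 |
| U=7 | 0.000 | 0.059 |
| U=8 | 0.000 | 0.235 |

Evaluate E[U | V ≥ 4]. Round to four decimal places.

P(V ≥ 4) = 0.471.
Σ U·P over the event = 5·(0.059) + 6·(0.118) + 7·(0.059) + 8·(0.235) = 3.296.
E[U | V ≥ 4] = (3.296) / (0.471) = 6.9979.

6.9979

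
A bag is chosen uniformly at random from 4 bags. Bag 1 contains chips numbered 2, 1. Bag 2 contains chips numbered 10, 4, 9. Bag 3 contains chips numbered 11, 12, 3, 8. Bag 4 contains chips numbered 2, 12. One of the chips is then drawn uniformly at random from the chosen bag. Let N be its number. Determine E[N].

E[N | bag 1] = (2+1)/2 = 3/2.
E[N | bag 2] = (10+4+9)/3 = 23/3.
E[N | bag 3] = (11+12+3+8)/4 = 17/2.
E[N | bag 4] = (2+12)/2 = 7.
By the law of total expectation,
E[N] = (1/4)·(3/2) + (1/4)·(23/3) + (1/4)·(17/2) + (1/4)·(7) = 37/6.

37/6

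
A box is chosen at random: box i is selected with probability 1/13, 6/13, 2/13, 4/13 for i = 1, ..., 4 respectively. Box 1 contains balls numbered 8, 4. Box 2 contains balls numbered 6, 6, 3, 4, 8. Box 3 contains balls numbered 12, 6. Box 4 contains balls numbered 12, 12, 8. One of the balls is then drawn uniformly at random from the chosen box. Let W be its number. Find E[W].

1486/195

E[W | box 1] = (8+4)/2 = 6.
E[W | box 2] = (6+6+3+4+8)/5 = 27/5.
E[W | box 3] = (12+6)/2 = 9.
E[W | box 4] = (12+12+8)/3 = 32/3.
By the law of total expectation,
E[W] = (1/13)·(6) + (6/13)·(27/5) + (2/13)·(9) + (4/13)·(32/3) = 1486/195.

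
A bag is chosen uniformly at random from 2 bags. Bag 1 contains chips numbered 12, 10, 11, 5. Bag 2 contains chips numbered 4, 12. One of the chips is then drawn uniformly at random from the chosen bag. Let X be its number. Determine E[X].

E[X | bag 1] = (12+10+11+5)/4 = 19/2.
E[X | bag 2] = (4+12)/2 = 8.
E[X] = (1/2)·(19/2) + (1/2)·(8) = 35/4.

35/4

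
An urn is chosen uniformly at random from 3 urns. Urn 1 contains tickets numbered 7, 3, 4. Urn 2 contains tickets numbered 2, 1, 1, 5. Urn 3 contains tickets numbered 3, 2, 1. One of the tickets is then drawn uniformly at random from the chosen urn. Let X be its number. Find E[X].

107/36

E[X | urn 1] = (7+3+4)/3 = 14/3.
E[X | urn 2] = (2+1+1+5)/4 = 9/4.
E[X | urn 3] = (3+2+1)/3 = 2.
E[X] = (1/3)·(14/3) + (1/3)·(9/4) + (1/3)·(2) = 107/36.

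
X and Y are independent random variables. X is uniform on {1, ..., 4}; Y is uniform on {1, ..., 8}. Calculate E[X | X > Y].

10/3

Outcomes with X > Y: (2,1), (3,1), (3,2), (4,1), (4,2), (4,3), each with probability 1/32.
E[X | X > Y] = (2 + 3 + 3 + 4 + 4 + 4) / 6 = 10/3.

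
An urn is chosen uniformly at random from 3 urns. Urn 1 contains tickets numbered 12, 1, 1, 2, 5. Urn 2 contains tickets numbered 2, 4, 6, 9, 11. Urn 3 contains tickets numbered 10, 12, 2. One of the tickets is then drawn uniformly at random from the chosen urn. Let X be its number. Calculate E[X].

31/5

E[X | urn 1] = (12+1+1+2+5)/5 = 21/5.
E[X | urn 2] = (2+4+6+9+11)/5 = 32/5.
E[X | urn 3] = (10+12+2)/3 = 8.
By the law of total expectation,
E[X] = (1/3)·(21/5) + (1/3)·(32/5) + (1/3)·(8) = 31/5.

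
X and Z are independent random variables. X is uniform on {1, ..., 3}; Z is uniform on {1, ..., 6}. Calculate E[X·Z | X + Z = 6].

Outcomes with X + Z = 6: (1,5), (2,4), (3,3), each with probability 1/18.
E[X·Z | X + Z = 6] = (5 + 8 + 9) / 3 = 22/3.

22/3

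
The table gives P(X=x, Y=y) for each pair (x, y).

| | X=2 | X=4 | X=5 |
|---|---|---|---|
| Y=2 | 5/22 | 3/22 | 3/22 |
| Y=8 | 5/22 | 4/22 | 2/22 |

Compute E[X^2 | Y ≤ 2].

P(Y ≤ 2) = 1/2.
Summing X^2·P(X=x,Y=y) over the conditioning event gives 13/2.
E[X^2 | Y ≤ 2] = (13/2) / (1/2) = 13.

13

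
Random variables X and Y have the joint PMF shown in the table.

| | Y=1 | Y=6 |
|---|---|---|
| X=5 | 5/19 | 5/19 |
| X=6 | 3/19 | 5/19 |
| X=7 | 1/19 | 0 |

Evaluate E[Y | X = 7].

1

P(X = 7) = 1/19.
Summing Y·P(X=x,Y=y) over the conditioning event gives 1/19.
E[Y | X = 7] = (1/19) / (1/19) = 1.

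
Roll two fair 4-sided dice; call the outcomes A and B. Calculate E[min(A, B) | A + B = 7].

3

Outcomes with A + B = 7: (3,4), (4,3), each with probability 1/16.
E[min(A, B) | A + B = 7] = (3 + 3) / 2 = 3.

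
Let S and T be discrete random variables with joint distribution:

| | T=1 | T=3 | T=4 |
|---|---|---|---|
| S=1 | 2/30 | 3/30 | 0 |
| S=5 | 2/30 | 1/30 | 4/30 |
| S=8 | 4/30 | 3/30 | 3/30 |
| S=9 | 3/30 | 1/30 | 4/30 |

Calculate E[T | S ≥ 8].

47/18

P(S ≥ 8) = 3/5.
Σ T·P over the event = 1·(4/30) + 3·(3/30) + 4·(3/30) + 1·(3/30) + 3·(1/30) + 4·(4/30) = 47/30.
E[T | S ≥ 8] = (47/30) / (3/5) = 47/18.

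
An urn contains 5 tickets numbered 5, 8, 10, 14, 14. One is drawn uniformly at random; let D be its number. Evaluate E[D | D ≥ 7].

P(D ≥ 7) = 4/5.
Σ over the event: 8·1/5 + 10·1/5 + 14·2/5 = 46/5.
E[D | D ≥ 7] = (46/5) / (4/5) = 23/2.

23/2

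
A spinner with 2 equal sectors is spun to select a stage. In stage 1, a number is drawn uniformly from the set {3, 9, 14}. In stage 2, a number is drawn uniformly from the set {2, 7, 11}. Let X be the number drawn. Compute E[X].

23/3

E[X | stage 1] = (3+9+14)/3 = 26/3.
E[X | stage 2] = (2+7+11)/3 = 20/3.
By the law of total expectation,
E[X] = (1/2)·(26/3) + (1/2)·(20/3) = 23/3.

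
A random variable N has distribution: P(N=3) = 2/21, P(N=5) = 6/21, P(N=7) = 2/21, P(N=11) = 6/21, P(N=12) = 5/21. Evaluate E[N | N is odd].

29/4

P(N is odd) = 16/21.
Σ over the event: 3·2/21 + 5·2/7 + 7·2/21 + 11·2/7 = 116/21.
E[N | N is odd] = (116/21) / (16/21) = 29/4.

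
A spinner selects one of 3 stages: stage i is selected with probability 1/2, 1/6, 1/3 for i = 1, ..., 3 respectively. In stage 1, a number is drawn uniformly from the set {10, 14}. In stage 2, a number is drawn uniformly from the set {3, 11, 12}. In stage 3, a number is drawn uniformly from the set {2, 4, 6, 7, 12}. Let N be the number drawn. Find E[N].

E[N | stage 1] = (10+14)/2 = 12.
E[N | stage 2] = (3+11+12)/3 = 26/3.
E[N | stage 3] = (2+4+6+7+12)/5 = 31/5.
By the law of total expectation,
E[N] = (1/2)·(12) + (1/6)·(26/3) + (1/3)·(31/5) = 428/45.

428/45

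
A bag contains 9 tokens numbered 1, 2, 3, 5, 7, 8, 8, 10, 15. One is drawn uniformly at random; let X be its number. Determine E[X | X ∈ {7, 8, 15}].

19/2

P(X ∈ {7, 8, 15}) = 4/9.
Σ over the event: 7·1/9 + 8·2/9 + 15·1/9 = 38/9.
E[X | X ∈ {7, 8, 15}] = (38/9) / (4/9) = 19/2.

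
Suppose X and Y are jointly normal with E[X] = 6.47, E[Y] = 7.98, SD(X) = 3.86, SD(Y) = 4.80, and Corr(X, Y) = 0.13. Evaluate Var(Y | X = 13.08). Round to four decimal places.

22.6506

Var(Y | X=x) = (1 − ρ²)·σ_Y².
Var(Y | X=13.08) = (4.80)²·(1 − (0.13)²) = 23.04·0.9831 = 22.6506.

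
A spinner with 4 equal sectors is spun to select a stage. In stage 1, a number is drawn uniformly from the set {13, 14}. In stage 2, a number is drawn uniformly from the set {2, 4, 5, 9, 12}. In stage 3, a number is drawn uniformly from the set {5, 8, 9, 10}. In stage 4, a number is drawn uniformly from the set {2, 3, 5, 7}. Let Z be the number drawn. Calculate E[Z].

E[Z | stage 1] = (13+14)/2 = 27/2.
E[Z | stage 2] = (2+4+5+9+12)/5 = 32/5.
E[Z | stage 3] = (5+8+9+10)/4 = 8.
E[Z | stage 4] = (2+3+5+7)/4 = 17/4.
E[Z] = (1/4)·(27/2) + (1/4)·(32/5) + (1/4)·(8) + (1/4)·(17/4) = 643/80.

643/80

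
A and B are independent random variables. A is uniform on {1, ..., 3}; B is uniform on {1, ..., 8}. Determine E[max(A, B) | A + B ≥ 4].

P(A + B ≥ 4) = 7/8.
Summing max(A,B)·P(x,y) over outcomes with A + B ≥ 4 gives 107/24.
E[max(A, B) | A + B ≥ 4] = (107/24) / (7/8) = 107/21.

107/21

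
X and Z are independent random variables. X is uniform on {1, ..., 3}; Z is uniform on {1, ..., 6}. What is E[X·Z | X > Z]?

P(X > Z) = 1/6.
Summing XZ·P(x,y) over outcomes with X > Z gives 11/18.
E[X·Z | X > Z] = (11/18) / (1/6) = 11/3.

11/3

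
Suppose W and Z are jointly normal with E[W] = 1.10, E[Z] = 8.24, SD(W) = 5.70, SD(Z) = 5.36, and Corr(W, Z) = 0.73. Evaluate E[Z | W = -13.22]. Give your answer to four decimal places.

-1.5901

E[Z | W=x] = μ_Z + ρ(σ_Z/σ_W)(x − μ_W) for jointly normal variables.
E[Z | W=-13.22] = 8.24 + (0.73)·(5.36/5.70)·(-13.22 − (1.10)) = 8.24 + (0.68646)·(-14.32) = -1.5901.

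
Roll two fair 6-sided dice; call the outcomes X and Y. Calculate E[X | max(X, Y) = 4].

22/7

P(max(X, Y) = 4) = 7/36.
Summing X·P(x,y) over outcomes with max(X, Y) = 4 gives 11/18.
E[X | max(X, Y) = 4] = (11/18) / (7/36) = 22/7.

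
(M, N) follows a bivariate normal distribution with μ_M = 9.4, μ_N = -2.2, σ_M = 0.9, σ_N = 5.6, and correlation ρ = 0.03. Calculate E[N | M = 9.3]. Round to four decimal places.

The regression of N on M has slope ρ·σ_N/σ_M and passes through (μ_M, μ_N).
E[N | M=9.3] = -2.2 + (0.03)·(5.6/0.9)·(9.3 − (9.4)) = -2.2 + (0.18667)·(-0.1) = -2.2187.

-2.2187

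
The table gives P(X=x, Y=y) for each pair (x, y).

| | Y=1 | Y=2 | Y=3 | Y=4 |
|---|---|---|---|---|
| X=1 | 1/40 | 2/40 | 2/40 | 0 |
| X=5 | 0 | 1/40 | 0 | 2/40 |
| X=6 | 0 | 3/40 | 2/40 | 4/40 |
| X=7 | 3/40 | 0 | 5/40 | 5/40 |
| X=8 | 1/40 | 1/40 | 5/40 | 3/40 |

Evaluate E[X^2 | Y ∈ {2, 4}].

830/21

P(Y ∈ {2, 4}) = 21/40.
Σ X^2·P over the event = 1·(2/40) + 25·(1/40) + 25·(2/40) + 36·(3/40) + 36·(4/40) + 49·(5/40) + 64·(1/40) + 64·(3/40) = 83/4.
E[X^2 | Y ∈ {2, 4}] = (83/4) / (21/40) = 830/21.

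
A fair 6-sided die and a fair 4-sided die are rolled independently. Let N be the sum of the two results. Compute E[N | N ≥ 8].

26/3

P(N ≥ 8) = 1/4.
Σ over the event: 8·1/8 + 9·1/12 + 10·1/24 = 13/6.
E[N | N ≥ 8] = (13/6) / (1/4) = 26/3.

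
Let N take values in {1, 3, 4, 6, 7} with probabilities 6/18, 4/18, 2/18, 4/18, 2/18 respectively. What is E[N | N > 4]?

19/3

P(N > 4) = 1/3.
Σ over the event: 6·2/9 + 7·1/9 = 19/9.
E[N | N > 4] = (19/9) / (1/3) = 19/3.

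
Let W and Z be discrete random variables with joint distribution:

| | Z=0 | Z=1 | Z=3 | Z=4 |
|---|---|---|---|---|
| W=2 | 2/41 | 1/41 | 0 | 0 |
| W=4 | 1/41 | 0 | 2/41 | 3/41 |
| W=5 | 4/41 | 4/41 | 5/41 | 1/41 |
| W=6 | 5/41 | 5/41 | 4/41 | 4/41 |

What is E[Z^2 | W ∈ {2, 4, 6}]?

172/27

P(W ∈ {2, 4, 6}) = 27/41.
Summing Z^2·P(W=x,Z=y) over the conditioning event gives 172/41.
E[Z^2 | W ∈ {2, 4, 6}] = (172/41) / (27/41) = 172/27.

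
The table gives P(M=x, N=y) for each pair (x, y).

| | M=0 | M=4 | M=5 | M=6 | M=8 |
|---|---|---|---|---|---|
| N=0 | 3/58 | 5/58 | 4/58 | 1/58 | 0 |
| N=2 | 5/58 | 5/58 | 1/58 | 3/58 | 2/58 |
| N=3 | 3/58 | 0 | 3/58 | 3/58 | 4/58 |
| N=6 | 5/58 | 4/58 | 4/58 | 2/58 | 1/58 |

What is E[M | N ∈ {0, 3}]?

111/26

P(N ∈ {0, 3}) = 13/29.
Σ M·P over the event = 0·(3/58) + 0·(3/58) + 4·(5/58) + 5·(4/58) + 5·(3/58) + 6·(1/58) + 6·(3/58) + 8·(4/58) = 111/58.
E[M | N ∈ {0, 3}] = (111/58) / (13/29) = 111/26.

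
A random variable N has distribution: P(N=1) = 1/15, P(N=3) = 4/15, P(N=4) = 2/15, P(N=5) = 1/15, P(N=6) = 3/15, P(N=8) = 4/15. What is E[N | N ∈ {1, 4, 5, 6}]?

32/7

P(N ∈ {1, 4, 5, 6}) = 7/15.
Σ over the event: 1·1/15 + 4·2/15 + 5·1/15 + 6·1/5 = 32/15.
E[N | N ∈ {1, 4, 5, 6}] = (32/15) / (7/15) = 32/7.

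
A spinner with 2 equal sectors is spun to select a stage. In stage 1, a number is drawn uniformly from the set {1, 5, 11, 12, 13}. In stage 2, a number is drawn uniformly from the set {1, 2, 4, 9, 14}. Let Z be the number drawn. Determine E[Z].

36/5

E[Z | stage 1] = (1+5+11+12+13)/5 = 42/5.
E[Z | stage 2] = (1+2+4+9+14)/5 = 6.
By the law of total expectation,
E[Z] = (1/2)·(42/5) + (1/2)·(6) = 36/5.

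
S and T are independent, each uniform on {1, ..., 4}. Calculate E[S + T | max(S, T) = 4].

44/7

Outcomes with max(S, T) = 4: (1,4), (2,4), (3,4), (4,1), (4,2), (4,3), (4,4), each with probability 1/16.
E[S + T | max(S, T) = 4] = (5 + 6 + 7 + 5 + 6 + 7 + 8) / 7 = 44/7.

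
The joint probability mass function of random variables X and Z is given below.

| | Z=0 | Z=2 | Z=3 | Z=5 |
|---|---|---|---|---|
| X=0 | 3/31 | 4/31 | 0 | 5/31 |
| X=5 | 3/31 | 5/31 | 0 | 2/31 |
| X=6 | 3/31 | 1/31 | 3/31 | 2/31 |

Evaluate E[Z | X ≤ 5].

53/22

P(X ≤ 5) = 22/31.
Σ Z·P over the event = 0·(3/31) + 2·(4/31) + 5·(5/31) + 0·(3/31) + 2·(5/31) + 5·(2/31) = 53/31.
E[Z | X ≤ 5] = (53/31) / (22/31) = 53/22.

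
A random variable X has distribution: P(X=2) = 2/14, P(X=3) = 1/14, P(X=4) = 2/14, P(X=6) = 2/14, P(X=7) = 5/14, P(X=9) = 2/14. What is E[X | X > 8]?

9

P(X > 8) = 1/7.
Σ over the event: 9·1/7 = 9/7.
E[X | X > 8] = (9/7) / (1/7) = 9.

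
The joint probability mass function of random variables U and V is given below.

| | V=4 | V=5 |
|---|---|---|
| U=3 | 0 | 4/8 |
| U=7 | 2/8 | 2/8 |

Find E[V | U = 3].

P(U = 3) = 1/2.
Σ V·P over the event = 5·(4/8) = 5/2.
E[V | U = 3] = (5/2) / (1/2) = 5.

5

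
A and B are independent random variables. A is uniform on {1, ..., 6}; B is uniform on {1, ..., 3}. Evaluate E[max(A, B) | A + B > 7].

17/3

Outcomes with A + B > 7: (5,3), (6,2), (6,3), each with probability 1/18.
E[max(A, B) | A + B > 7] = (5 + 6 + 6) / 3 = 17/3.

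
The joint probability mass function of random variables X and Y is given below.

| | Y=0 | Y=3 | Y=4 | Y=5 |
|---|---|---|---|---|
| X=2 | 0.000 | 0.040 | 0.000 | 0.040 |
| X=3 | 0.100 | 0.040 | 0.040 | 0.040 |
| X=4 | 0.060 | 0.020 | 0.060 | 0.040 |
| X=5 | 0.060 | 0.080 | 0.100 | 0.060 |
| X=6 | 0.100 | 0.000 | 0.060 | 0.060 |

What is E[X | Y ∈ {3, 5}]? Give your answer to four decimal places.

4.0476

P(Y ∈ {3, 5}) = 0.420.
Summing X·P(X=x,Y=y) over the conditioning event gives 1.700.
E[X | Y ∈ {3, 5}] = (1.700) / (0.420) = 4.0476.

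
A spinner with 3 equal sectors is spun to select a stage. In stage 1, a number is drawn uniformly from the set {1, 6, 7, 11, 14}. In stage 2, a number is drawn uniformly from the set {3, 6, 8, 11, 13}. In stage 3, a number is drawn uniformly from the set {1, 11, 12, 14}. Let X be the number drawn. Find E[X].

E[X | stage 1] = (1+6+7+11+14)/5 = 39/5.
E[X | stage 2] = (3+6+8+11+13)/5 = 41/5.
E[X | stage 3] = (1+11+12+14)/4 = 19/2.
By the law of total expectation,
E[X] = (1/3)·(39/5) + (1/3)·(41/5) + (1/3)·(19/2) = 17/2.

17/2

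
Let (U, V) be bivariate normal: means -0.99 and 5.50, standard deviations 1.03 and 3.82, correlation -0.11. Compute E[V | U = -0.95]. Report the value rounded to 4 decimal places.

5.4837

E[V | U=x] = μ_V + ρ(σ_V/σ_U)(x − μ_U) for jointly normal variables.
E[V | U=-0.95] = 5.50 + (-0.11)·(3.82/1.03)·(-0.95 − (-0.99)) = 5.50 + (-0.40796)·(0.04) = 5.4837.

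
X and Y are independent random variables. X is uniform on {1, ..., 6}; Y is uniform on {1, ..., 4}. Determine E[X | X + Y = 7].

P(X + Y = 7) = 1/6.
Summing X·P(x,y) over outcomes with X + Y = 7 gives 3/4.
E[X | X + Y = 7] = (3/4) / (1/6) = 9/2.

9/2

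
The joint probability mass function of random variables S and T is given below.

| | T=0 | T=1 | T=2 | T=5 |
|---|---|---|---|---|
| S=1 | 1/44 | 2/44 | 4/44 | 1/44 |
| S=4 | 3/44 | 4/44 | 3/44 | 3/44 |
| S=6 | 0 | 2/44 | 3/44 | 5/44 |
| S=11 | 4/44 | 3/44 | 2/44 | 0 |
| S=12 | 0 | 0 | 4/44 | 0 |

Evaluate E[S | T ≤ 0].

57/8

P(T ≤ 0) = 2/11.
Σ S·P over the event = 1·(1/44) + 4·(3/44) + 11·(4/44) = 57/44.
E[S | T ≤ 0] = (57/44) / (2/11) = 57/8.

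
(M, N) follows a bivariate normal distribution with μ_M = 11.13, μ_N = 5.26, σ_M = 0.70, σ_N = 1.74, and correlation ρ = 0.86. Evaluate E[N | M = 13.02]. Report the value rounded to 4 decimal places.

9.3003

E[N | M=x] = μ_N + ρ(σ_N/σ_M)(x − μ_M) for jointly normal variables.
E[N | M=13.02] = 5.26 + (0.86)·(1.74/0.70)·(13.02 − (11.13)) = 5.26 + (2.1377)·(1.89) = 9.3003.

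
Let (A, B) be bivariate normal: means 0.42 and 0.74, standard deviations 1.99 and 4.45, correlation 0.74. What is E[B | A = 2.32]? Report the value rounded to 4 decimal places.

3.8841

For a bivariate normal, E[B | A=x] = μ_B + ρ·(σ_B/σ_A)·(x − μ_A).
E[B | A=2.32] = 0.74 + (0.74)·(4.45/1.99)·(2.32 − (0.42)) = 0.74 + (1.6548)·(1.9) = 3.8841.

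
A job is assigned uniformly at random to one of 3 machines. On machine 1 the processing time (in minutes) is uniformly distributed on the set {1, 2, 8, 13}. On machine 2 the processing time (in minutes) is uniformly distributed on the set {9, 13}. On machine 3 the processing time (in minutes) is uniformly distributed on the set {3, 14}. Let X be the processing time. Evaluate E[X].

17/2

E[X | machine 1] = (1+2+8+13)/4 = 6.
E[X | machine 2] = (9+13)/2 = 11.
E[X | machine 3] = (3+14)/2 = 17/2.
E[X] = (1/3)·(6) + (1/3)·(11) + (1/3)·(17/2) = 17/2.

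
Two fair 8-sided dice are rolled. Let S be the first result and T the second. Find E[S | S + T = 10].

5

Outcomes with S + T = 10: (2,8), (3,7), (4,6), (5,5), (6,4), (7,3), (8,2), each with probability 1/64.
E[S | S + T = 10] = (2 + 3 + 4 + 5 + 6 + 7 + 8) / 7 = 5.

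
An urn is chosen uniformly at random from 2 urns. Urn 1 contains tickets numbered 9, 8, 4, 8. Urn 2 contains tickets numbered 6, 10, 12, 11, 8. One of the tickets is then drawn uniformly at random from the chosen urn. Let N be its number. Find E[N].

E[N | urn 1] = (9+8+4+8)/4 = 29/4.
E[N | urn 2] = (6+10+12+11+8)/5 = 47/5.
E[N] = (1/2)·(29/4) + (1/2)·(47/5) = 333/40.

333/40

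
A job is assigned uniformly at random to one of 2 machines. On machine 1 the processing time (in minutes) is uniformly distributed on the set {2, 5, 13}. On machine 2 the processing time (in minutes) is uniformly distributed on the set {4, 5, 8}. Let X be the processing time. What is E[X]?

E[X | machine 1] = (2+5+13)/3 = 20/3.
E[X | machine 2] = (4+5+8)/3 = 17/3.
By the law of total expectation,
E[X] = (1/2)·(20/3) + (1/2)·(17/3) = 37/6.

37/6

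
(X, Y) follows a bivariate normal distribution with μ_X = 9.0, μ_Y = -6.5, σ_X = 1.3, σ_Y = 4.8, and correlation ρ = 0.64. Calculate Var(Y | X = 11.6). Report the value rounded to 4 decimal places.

For a bivariate normal, Var(Y | X=x) = σ_Y²(1 − ρ²).
Var(Y | X=11.6) = (4.8)²·(1 − (0.64)²) = 23.04·0.5904 = 13.6028.

13.6028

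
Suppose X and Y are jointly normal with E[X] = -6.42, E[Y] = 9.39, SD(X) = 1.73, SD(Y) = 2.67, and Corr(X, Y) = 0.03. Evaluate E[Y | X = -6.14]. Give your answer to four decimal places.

9.4030

E[Y | X=x] = μ_Y + ρ(σ_Y/σ_X)(x − μ_X) for jointly normal variables.
E[Y | X=-6.14] = 9.39 + (0.03)·(2.67/1.73)·(-6.14 − (-6.42)) = 9.39 + (0.046301)·(0.28) = 9.4030.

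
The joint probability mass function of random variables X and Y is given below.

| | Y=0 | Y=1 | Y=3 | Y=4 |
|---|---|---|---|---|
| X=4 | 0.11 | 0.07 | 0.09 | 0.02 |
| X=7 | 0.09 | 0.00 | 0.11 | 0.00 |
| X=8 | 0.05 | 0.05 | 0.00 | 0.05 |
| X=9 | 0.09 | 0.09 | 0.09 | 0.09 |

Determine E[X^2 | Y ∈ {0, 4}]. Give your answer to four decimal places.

54.9400

P(Y ∈ {0, 4}) = 0.50.
Σ X^2·P over the event = 16·(0.11) + 16·(0.02) + 49·(0.09) + 64·(0.05) + 64·(0.05) + 81·(0.09) + 81·(0.09) = 27.47.
E[X^2 | Y ∈ {0, 4}] = (27.47) / (0.50) = 54.9400.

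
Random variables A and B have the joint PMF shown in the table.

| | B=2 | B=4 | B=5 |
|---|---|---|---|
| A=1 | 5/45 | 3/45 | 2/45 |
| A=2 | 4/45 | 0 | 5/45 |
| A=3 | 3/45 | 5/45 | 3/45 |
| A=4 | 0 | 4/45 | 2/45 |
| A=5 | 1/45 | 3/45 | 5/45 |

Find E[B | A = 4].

13/3

P(A = 4) = 2/15.
Summing B·P(A=x,B=y) over the conditioning event gives 26/45.
E[B | A = 4] = (26/45) / (2/15) = 13/3.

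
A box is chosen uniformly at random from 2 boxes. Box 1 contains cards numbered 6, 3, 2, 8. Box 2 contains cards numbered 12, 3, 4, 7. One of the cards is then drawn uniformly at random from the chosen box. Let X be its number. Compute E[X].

45/8

E[X | box 1] = (6+3+2+8)/4 = 19/4.
E[X | box 2] = (12+3+4+7)/4 = 13/2.
E[X] = (1/2)·(19/4) + (1/2)·(13/2) = 45/8.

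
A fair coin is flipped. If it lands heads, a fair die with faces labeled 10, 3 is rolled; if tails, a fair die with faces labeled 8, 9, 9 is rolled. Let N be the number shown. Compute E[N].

E[N | heads] = (10+3)/2 = 13/2.
E[N | tails] = (8+9+9)/3 = 26/3.
By the law of total expectation,
E[N] = (1/2)·(13/2) + (1/2)·(26/3) = 91/12.

91/12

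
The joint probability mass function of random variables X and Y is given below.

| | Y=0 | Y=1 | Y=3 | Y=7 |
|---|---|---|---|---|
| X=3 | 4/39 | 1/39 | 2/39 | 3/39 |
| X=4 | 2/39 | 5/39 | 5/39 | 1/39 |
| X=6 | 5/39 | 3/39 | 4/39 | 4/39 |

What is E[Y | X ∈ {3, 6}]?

71/26

P(X ∈ {3, 6}) = 2/3.
Σ Y·P over the event = 0·(4/39) + 1·(1/39) + 3·(2/39) + 7·(3/39) + 0·(5/39) + 1·(3/39) + 3·(4/39) + 7·(4/39) = 71/39.
E[Y | X ∈ {3, 6}] = (71/39) / (2/3) = 71/26.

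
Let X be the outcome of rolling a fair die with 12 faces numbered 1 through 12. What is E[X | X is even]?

7

Given X is even, X is equally likely to be any of {2, 4, 6, 8, 10, 12}.
E[X | X is even] = (2 + 4 + 6 + 8 + 10 + 12) / 6 = 7.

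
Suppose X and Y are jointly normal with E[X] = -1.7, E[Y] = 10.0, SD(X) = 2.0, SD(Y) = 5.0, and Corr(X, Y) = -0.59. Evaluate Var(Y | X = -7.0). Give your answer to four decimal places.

The conditional variance in a bivariate normal is σ_Y²(1 − ρ²), independent of x.
Var(Y | X=-7.0) = (5.0)²·(1 − (-0.59)²) = 25·0.6519 = 16.2975.

16.2975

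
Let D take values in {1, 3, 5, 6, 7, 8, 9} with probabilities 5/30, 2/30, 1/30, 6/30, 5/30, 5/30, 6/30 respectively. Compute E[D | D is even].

P(D is even) = 11/30.
Σ over the event: 6·1/5 + 8·1/6 = 38/15.
E[D | D is even] = (38/15) / (11/30) = 76/11.

76/11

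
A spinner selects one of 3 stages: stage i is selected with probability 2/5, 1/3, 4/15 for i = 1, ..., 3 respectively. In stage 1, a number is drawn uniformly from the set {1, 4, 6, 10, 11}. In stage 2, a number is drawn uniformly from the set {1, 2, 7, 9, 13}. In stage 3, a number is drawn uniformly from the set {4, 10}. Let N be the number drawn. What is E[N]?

E[N | stage 1] = (1+4+6+10+11)/5 = 32/5.
E[N | stage 2] = (1+2+7+9+13)/5 = 32/5.
E[N | stage 3] = (4+10)/2 = 7.
By the law of total expectation,
E[N] = (2/5)·(32/5) + (1/3)·(32/5) + (4/15)·(7) = 164/25.

164/25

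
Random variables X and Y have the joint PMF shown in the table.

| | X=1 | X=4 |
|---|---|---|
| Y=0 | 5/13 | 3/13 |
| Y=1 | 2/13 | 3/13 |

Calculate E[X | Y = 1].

P(Y = 1) = 5/13.
Σ X·P over the event = 1·(2/13) + 4·(3/13) = 14/13.
E[X | Y = 1] = (14/13) / (5/13) = 14/5.

14/5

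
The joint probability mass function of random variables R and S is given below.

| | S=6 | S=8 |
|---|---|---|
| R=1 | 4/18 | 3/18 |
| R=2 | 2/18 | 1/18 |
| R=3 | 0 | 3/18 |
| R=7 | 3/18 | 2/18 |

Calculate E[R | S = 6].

29/9

P(S = 6) = 1/2.
Σ R·P over the event = 1·(4/18) + 2·(2/18) + 7·(3/18) = 29/18.
E[R | S = 6] = (29/18) / (1/2) = 29/9.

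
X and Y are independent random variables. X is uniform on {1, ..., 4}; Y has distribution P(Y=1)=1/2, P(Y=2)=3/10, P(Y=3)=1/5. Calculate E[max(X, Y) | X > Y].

P(X > Y) = 23/40.
Summing max(X,Y)·P(x,y) over outcomes with X > Y gives 37/20.
E[max(X, Y) | X > Y] = (37/20) / (23/40) = 74/23.

74/23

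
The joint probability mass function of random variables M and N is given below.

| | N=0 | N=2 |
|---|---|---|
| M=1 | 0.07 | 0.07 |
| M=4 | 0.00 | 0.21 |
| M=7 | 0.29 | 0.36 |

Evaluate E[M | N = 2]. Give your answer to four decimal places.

5.3594

P(N = 2) = 0.64.
Σ M·P over the event = 1·(0.07) + 4·(0.21) + 7·(0.36) = 3.43.
E[M | N = 2] = (3.43) / (0.64) = 5.3594.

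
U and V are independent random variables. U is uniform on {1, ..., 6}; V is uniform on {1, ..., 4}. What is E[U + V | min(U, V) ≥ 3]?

8

Outcomes with min(U, V) ≥ 3: (3,3), (3,4), (4,3), (4,4), (5,3), (5,4), (6,3), (6,4), each with probability 1/24.
E[U + V | min(U, V) ≥ 3] = (6 + 7 + 7 + 8 + 8 + 9 + 9 + 10) / 8 = 8.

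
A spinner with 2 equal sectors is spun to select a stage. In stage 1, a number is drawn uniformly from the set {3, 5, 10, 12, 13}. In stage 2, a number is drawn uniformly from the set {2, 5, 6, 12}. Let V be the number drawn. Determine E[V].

E[V | stage 1] = (3+5+10+12+13)/5 = 43/5.
E[V | stage 2] = (2+5+6+12)/4 = 25/4.
E[V] = (1/2)·(43/5) + (1/2)·(25/4) = 297/40.

297/40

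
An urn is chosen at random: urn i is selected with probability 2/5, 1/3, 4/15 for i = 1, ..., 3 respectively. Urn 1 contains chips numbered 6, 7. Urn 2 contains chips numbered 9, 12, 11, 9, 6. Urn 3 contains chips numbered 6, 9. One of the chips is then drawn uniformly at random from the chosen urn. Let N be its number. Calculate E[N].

E[N | urn 1] = (6+7)/2 = 13/2.
E[N | urn 2] = (9+12+11+9+6)/5 = 47/5.
E[N | urn 3] = (6+9)/2 = 15/2.
By the law of total expectation,
E[N] = (2/5)·(13/2) + (1/3)·(47/5) + (4/15)·(15/2) = 116/15.

116/15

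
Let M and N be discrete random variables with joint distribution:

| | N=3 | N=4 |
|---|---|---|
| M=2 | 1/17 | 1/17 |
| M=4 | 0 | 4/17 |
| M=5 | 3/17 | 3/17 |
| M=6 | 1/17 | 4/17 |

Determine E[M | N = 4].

P(N = 4) = 12/17.
Σ M·P over the event = 2·(1/17) + 4·(4/17) + 5·(3/17) + 6·(4/17) = 57/17.
E[M | N = 4] = (57/17) / (12/17) = 19/4.

19/4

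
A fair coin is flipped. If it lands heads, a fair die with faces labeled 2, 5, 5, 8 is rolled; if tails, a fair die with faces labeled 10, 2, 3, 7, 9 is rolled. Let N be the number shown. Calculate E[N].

28/5

E[N | heads] = (2+5+5+8)/4 = 5.
E[N | tails] = (10+2+3+7+9)/5 = 31/5.
By the law of total expectation,
E[N] = (1/2)·(5) + (1/2)·(31/5) = 28/5.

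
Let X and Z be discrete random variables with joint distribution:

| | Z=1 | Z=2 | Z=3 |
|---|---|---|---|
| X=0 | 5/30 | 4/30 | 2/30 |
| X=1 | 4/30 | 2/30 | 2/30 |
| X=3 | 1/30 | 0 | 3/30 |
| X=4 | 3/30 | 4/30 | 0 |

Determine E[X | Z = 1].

19/13

P(Z = 1) = 13/30.
Σ X·P over the event = 0·(5/30) + 1·(4/30) + 3·(1/30) + 4·(3/30) = 19/30.
E[X | Z = 1] = (19/30) / (13/30) = 19/13.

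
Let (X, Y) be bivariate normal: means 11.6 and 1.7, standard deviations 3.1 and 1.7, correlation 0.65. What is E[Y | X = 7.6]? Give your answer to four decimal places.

0.2742

E[Y | X=x] = μ_Y + ρ(σ_Y/σ_X)(x − μ_X) for jointly normal variables.
E[Y | X=7.6] = 1.7 + (0.65)·(1.7/3.1)·(7.6 − (11.6)) = 1.7 + (0.35645)·(-4) = 0.2742.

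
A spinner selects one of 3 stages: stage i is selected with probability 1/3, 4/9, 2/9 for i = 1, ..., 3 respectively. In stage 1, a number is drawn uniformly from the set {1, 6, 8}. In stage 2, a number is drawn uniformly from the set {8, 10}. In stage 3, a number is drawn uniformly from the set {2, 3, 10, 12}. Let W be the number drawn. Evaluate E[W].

E[W | stage 1] = (1+6+8)/3 = 5.
E[W | stage 2] = (8+10)/2 = 9.
E[W | stage 3] = (2+3+10+12)/4 = 27/4.
By the law of total expectation,
E[W] = (1/3)·(5) + (4/9)·(9) + (2/9)·(27/4) = 43/6.

43/6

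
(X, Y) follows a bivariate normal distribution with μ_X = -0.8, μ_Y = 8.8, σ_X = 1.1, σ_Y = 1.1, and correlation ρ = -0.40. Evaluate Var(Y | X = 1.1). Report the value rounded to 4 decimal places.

The conditional variance in a bivariate normal is σ_Y²(1 − ρ²), independent of x.
Var(Y | X=1.1) = (1.1)²·(1 − (-0.40)²) = 1.21·0.84 = 1.0164.

1.0164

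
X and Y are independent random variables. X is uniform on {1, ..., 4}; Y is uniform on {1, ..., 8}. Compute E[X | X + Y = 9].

5/2

Outcomes with X + Y = 9: (1,8), (2,7), (3,6), (4,5), each with probability 1/32.
E[X | X + Y = 9] = (1 + 2 + 3 + 4) / 4 = 5/2.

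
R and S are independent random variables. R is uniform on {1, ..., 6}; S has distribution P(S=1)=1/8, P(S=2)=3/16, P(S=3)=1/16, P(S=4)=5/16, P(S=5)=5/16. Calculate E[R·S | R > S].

P(R > S) = 5/12.
Summing RS·P(x,y) over outcomes with R > S gives 563/96.
E[R·S | R > S] = (563/96) / (5/12) = 563/40.

563/40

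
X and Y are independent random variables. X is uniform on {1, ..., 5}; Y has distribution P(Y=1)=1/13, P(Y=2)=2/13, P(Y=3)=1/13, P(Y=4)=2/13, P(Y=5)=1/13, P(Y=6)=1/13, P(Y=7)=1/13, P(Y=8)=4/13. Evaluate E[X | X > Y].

57/14

P(X > Y) = 14/65.
Summing X·P(x,y) over outcomes with X > Y gives 57/65.
E[X | X > Y] = (57/65) / (14/65) = 57/14.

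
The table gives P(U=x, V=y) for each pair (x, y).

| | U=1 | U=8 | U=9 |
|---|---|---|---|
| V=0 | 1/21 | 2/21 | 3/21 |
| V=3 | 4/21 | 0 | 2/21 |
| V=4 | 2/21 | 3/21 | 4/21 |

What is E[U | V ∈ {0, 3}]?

P(V ∈ {0, 3}) = 4/7.
Σ U·P over the event = 1·(1/21) + 1·(4/21) + 8·(2/21) + 9·(3/21) + 9·(2/21) = 22/7.
E[U | V ∈ {0, 3}] = (22/7) / (4/7) = 11/2.

11/2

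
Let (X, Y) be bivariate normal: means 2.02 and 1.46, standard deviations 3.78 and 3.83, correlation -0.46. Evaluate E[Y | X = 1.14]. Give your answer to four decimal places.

The regression of Y on X has slope ρ·σ_Y/σ_X and passes through (μ_X, μ_Y).
E[Y | X=1.14] = 1.46 + (-0.46)·(3.83/3.78)·(1.14 − (2.02)) = 1.46 + (-0.46608)·(-0.88) = 1.8702.

1.8702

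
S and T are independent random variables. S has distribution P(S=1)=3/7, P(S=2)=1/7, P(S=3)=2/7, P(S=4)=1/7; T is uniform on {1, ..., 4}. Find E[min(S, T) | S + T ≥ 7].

13/4

P(S + T ≥ 7) = 1/7.
Summing min(S,T)·P(x,y) over outcomes with S + T ≥ 7 gives 13/28.
E[min(S, T) | S + T ≥ 7] = (13/28) / (1/7) = 13/4.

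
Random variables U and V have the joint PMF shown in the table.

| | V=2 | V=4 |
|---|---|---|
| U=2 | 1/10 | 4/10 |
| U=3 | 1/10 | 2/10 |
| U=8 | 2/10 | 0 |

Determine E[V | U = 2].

P(U = 2) = 1/2.
Σ V·P over the event = 2·(1/10) + 4·(4/10) = 9/5.
E[V | U = 2] = (9/5) / (1/2) = 18/5.

18/5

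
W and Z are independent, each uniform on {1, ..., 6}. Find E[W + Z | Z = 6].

Outcomes with Z = 6: (1,6), (2,6), (3,6), (4,6), (5,6), (6,6), each with probability 1/36.
E[W + Z | Z = 6] = (7 + 8 + 9 + 10 + 11 + 12) / 6 = 19/2.

19/2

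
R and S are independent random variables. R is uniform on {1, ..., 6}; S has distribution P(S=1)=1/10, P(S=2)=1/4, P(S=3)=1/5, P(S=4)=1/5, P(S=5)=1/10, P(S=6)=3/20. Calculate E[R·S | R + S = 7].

49/5

P(R + S = 7) = 1/6.
Summing RS·P(x,y) over outcomes with R + S = 7 gives 49/30.
E[R·S | R + S = 7] = (49/30) / (1/6) = 49/5.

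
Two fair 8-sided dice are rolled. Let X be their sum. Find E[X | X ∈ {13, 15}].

P(X ∈ {13, 15}) = 3/32.
Σ over the event: 13·1/16 + 15·1/32 = 41/32.
E[X | X ∈ {13, 15}] = (41/32) / (3/32) = 41/3.

41/3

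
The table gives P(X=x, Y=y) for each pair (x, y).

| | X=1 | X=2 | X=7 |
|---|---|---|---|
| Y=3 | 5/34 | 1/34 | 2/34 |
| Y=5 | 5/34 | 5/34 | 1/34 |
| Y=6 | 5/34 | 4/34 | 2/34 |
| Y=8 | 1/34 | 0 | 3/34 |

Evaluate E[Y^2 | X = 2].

139/5

P(X = 2) = 5/17.
Σ Y^2·P over the event = 9·(1/34) + 25·(5/34) + 36·(4/34) = 139/17.
E[Y^2 | X = 2] = (139/17) / (5/17) = 139/5.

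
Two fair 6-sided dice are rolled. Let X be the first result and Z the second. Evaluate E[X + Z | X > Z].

P(X > Z) = 5/12.
Summing (X+Z)·P(x,y) over outcomes with X > Z gives 35/12.
E[X + Z | X > Z] = (35/12) / (5/12) = 7.

7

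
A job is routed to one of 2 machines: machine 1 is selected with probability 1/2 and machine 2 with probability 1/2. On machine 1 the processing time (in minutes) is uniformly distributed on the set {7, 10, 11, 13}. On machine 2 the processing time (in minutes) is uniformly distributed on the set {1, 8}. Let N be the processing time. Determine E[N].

59/8

E[N | machine 1] = (7+10+11+13)/4 = 41/4.
E[N | machine 2] = (1+8)/2 = 9/2.
E[N] = (1/2)·(41/4) + (1/2)·(9/2) = 59/8.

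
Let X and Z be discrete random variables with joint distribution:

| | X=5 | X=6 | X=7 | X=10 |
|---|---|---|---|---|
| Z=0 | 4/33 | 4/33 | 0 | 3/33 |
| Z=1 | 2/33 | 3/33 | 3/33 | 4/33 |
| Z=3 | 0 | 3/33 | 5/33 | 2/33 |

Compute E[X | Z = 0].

74/11

P(Z = 0) = 1/3.
Σ X·P over the event = 5·(4/33) + 6·(4/33) + 10·(3/33) = 74/33.
E[X | Z = 0] = (74/33) / (1/3) = 74/11.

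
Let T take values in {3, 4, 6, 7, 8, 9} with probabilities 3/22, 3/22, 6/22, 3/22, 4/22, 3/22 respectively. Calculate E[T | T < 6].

7/2

P(T < 6) = 3/11.
Σ over the event: 3·3/22 + 4·3/22 = 21/22.
E[T | T < 6] = (21/22) / (3/11) = 7/2.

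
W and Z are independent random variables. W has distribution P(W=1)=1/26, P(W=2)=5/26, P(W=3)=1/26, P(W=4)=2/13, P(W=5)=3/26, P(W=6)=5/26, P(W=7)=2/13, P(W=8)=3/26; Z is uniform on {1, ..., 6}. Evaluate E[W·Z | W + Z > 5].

2572/131

P(W + Z > 5) = 131/156.
Summing WZ·P(x,y) over outcomes with W + Z > 5 gives 643/39.
E[W·Z | W + Z > 5] = (643/39) / (131/156) = 2572/131.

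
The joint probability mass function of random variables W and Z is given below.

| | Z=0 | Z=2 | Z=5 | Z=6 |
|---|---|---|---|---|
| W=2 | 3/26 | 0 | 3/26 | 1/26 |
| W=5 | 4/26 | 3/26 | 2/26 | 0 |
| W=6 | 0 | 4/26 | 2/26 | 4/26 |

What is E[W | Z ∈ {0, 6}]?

13/3

P(Z ∈ {0, 6}) = 6/13.
Σ W·P over the event = 2·(3/26) + 2·(1/26) + 5·(4/26) + 6·(4/26) = 2.
E[W | Z ∈ {0, 6}] = (2) / (6/13) = 13/3.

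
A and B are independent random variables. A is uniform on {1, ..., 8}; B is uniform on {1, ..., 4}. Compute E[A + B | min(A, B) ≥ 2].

P(min(A, B) ≥ 2) = 21/32.
Summing (A+B)·P(x,y) over outcomes with min(A, B) ≥ 2 gives 21/4.
E[A + B | min(A, B) ≥ 2] = (21/4) / (21/32) = 8.

8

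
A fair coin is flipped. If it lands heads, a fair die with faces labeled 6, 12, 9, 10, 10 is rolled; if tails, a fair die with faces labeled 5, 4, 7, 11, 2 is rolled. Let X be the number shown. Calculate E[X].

38/5

E[X | heads] = (6+12+9+10+10)/5 = 47/5.
E[X | tails] = (5+4+7+11+2)/5 = 29/5.
By the law of total expectation,
E[X] = (1/2)·(47/5) + (1/2)·(29/5) = 38/5.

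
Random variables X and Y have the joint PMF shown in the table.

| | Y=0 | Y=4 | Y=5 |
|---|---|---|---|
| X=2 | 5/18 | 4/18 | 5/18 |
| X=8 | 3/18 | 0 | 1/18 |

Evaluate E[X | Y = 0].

P(Y = 0) = 4/9.
Summing X·P(X=x,Y=y) over the conditioning event gives 17/9.
E[X | Y = 0] = (17/9) / (4/9) = 17/4.

17/4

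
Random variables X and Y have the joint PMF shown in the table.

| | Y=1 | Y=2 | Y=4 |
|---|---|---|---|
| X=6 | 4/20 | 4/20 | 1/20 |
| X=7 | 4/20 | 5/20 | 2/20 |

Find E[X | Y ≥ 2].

P(Y ≥ 2) = 3/5.
Summing X·P(X=x,Y=y) over the conditioning event gives 79/20.
E[X | Y ≥ 2] = (79/20) / (3/5) = 79/12.

79/12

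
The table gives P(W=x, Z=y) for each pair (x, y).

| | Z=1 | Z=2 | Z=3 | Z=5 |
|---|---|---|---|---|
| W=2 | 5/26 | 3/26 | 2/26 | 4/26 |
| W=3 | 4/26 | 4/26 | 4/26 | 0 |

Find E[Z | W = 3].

2

P(W = 3) = 6/13.
Σ Z·P over the event = 1·(4/26) + 2·(4/26) + 3·(4/26) = 12/13.
E[Z | W = 3] = (12/13) / (6/13) = 2.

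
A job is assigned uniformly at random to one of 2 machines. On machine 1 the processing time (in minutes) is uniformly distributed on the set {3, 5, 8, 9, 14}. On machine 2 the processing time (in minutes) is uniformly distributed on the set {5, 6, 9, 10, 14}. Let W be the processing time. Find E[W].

83/10

E[W | machine 1] = (3+5+8+9+14)/5 = 39/5.
E[W | machine 2] = (5+6+9+10+14)/5 = 44/5.
By the law of total expectation,
E[W] = (1/2)·(39/5) + (1/2)·(44/5) = 83/10.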